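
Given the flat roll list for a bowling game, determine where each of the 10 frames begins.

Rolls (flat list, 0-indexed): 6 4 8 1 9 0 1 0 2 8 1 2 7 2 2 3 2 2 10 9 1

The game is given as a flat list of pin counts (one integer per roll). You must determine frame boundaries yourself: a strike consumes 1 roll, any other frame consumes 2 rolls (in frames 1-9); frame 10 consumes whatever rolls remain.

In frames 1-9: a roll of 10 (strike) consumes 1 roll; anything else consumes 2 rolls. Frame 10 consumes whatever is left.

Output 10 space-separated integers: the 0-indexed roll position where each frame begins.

Answer: 0 2 4 6 8 10 12 14 16 18

Derivation:
Frame 1 starts at roll index 0: rolls=6,4 (sum=10), consumes 2 rolls
Frame 2 starts at roll index 2: rolls=8,1 (sum=9), consumes 2 rolls
Frame 3 starts at roll index 4: rolls=9,0 (sum=9), consumes 2 rolls
Frame 4 starts at roll index 6: rolls=1,0 (sum=1), consumes 2 rolls
Frame 5 starts at roll index 8: rolls=2,8 (sum=10), consumes 2 rolls
Frame 6 starts at roll index 10: rolls=1,2 (sum=3), consumes 2 rolls
Frame 7 starts at roll index 12: rolls=7,2 (sum=9), consumes 2 rolls
Frame 8 starts at roll index 14: rolls=2,3 (sum=5), consumes 2 rolls
Frame 9 starts at roll index 16: rolls=2,2 (sum=4), consumes 2 rolls
Frame 10 starts at roll index 18: 3 remaining rolls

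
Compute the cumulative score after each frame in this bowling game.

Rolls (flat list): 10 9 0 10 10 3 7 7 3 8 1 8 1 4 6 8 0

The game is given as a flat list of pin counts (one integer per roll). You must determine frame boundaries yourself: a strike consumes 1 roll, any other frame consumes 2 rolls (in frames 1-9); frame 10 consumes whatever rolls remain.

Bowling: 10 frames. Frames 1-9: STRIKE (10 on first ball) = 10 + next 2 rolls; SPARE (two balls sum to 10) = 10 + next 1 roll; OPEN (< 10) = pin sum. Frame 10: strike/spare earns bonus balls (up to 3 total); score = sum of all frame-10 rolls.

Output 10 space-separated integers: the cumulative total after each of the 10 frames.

Answer: 19 28 51 71 88 106 115 124 142 150

Derivation:
Frame 1: STRIKE. 10 + next two rolls (9+0) = 19. Cumulative: 19
Frame 2: OPEN (9+0=9). Cumulative: 28
Frame 3: STRIKE. 10 + next two rolls (10+3) = 23. Cumulative: 51
Frame 4: STRIKE. 10 + next two rolls (3+7) = 20. Cumulative: 71
Frame 5: SPARE (3+7=10). 10 + next roll (7) = 17. Cumulative: 88
Frame 6: SPARE (7+3=10). 10 + next roll (8) = 18. Cumulative: 106
Frame 7: OPEN (8+1=9). Cumulative: 115
Frame 8: OPEN (8+1=9). Cumulative: 124
Frame 9: SPARE (4+6=10). 10 + next roll (8) = 18. Cumulative: 142
Frame 10: OPEN. Sum of all frame-10 rolls (8+0) = 8. Cumulative: 150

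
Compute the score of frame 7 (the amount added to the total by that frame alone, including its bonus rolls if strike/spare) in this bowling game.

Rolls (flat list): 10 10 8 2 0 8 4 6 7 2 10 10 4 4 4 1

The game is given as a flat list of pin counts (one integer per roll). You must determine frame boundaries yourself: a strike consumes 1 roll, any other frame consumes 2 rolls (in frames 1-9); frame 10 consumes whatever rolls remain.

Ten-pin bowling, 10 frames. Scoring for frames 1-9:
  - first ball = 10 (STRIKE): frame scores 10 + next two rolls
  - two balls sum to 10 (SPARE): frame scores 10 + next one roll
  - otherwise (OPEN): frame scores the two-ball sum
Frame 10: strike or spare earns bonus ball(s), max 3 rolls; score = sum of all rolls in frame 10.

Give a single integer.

Frame 1: STRIKE. 10 + next two rolls (10+8) = 28. Cumulative: 28
Frame 2: STRIKE. 10 + next two rolls (8+2) = 20. Cumulative: 48
Frame 3: SPARE (8+2=10). 10 + next roll (0) = 10. Cumulative: 58
Frame 4: OPEN (0+8=8). Cumulative: 66
Frame 5: SPARE (4+6=10). 10 + next roll (7) = 17. Cumulative: 83
Frame 6: OPEN (7+2=9). Cumulative: 92
Frame 7: STRIKE. 10 + next two rolls (10+4) = 24. Cumulative: 116
Frame 8: STRIKE. 10 + next two rolls (4+4) = 18. Cumulative: 134
Frame 9: OPEN (4+4=8). Cumulative: 142

Answer: 24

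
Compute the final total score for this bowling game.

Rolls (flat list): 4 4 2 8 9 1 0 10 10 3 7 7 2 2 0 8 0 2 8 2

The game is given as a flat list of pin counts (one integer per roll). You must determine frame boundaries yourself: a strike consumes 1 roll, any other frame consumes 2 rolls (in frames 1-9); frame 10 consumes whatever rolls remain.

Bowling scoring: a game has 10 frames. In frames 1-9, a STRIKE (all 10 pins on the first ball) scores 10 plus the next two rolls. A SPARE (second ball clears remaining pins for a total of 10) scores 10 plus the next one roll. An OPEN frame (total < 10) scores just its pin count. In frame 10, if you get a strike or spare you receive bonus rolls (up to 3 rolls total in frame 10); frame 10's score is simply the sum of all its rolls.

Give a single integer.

Frame 1: OPEN (4+4=8). Cumulative: 8
Frame 2: SPARE (2+8=10). 10 + next roll (9) = 19. Cumulative: 27
Frame 3: SPARE (9+1=10). 10 + next roll (0) = 10. Cumulative: 37
Frame 4: SPARE (0+10=10). 10 + next roll (10) = 20. Cumulative: 57
Frame 5: STRIKE. 10 + next two rolls (3+7) = 20. Cumulative: 77
Frame 6: SPARE (3+7=10). 10 + next roll (7) = 17. Cumulative: 94
Frame 7: OPEN (7+2=9). Cumulative: 103
Frame 8: OPEN (2+0=2). Cumulative: 105
Frame 9: OPEN (8+0=8). Cumulative: 113
Frame 10: SPARE. Sum of all frame-10 rolls (2+8+2) = 12. Cumulative: 125

Answer: 125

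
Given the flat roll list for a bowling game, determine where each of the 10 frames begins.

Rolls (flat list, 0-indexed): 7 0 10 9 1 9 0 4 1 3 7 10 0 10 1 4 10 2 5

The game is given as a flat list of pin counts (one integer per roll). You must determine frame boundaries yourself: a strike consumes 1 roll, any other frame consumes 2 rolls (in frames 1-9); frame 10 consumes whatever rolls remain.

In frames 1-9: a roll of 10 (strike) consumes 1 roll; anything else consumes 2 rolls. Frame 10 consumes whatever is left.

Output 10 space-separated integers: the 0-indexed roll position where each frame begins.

Frame 1 starts at roll index 0: rolls=7,0 (sum=7), consumes 2 rolls
Frame 2 starts at roll index 2: roll=10 (strike), consumes 1 roll
Frame 3 starts at roll index 3: rolls=9,1 (sum=10), consumes 2 rolls
Frame 4 starts at roll index 5: rolls=9,0 (sum=9), consumes 2 rolls
Frame 5 starts at roll index 7: rolls=4,1 (sum=5), consumes 2 rolls
Frame 6 starts at roll index 9: rolls=3,7 (sum=10), consumes 2 rolls
Frame 7 starts at roll index 11: roll=10 (strike), consumes 1 roll
Frame 8 starts at roll index 12: rolls=0,10 (sum=10), consumes 2 rolls
Frame 9 starts at roll index 14: rolls=1,4 (sum=5), consumes 2 rolls
Frame 10 starts at roll index 16: 3 remaining rolls

Answer: 0 2 3 5 7 9 11 12 14 16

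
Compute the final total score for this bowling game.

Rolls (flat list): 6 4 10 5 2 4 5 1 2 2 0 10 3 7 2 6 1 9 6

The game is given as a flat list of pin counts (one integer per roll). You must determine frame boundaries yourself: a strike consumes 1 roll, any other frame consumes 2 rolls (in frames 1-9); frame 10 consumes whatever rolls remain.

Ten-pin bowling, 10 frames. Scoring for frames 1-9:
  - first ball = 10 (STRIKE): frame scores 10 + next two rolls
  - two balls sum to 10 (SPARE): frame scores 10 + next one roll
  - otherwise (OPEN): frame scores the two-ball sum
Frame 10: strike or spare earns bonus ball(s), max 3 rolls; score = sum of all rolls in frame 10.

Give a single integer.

Frame 1: SPARE (6+4=10). 10 + next roll (10) = 20. Cumulative: 20
Frame 2: STRIKE. 10 + next two rolls (5+2) = 17. Cumulative: 37
Frame 3: OPEN (5+2=7). Cumulative: 44
Frame 4: OPEN (4+5=9). Cumulative: 53
Frame 5: OPEN (1+2=3). Cumulative: 56
Frame 6: OPEN (2+0=2). Cumulative: 58
Frame 7: STRIKE. 10 + next two rolls (3+7) = 20. Cumulative: 78
Frame 8: SPARE (3+7=10). 10 + next roll (2) = 12. Cumulative: 90
Frame 9: OPEN (2+6=8). Cumulative: 98
Frame 10: SPARE. Sum of all frame-10 rolls (1+9+6) = 16. Cumulative: 114

Answer: 114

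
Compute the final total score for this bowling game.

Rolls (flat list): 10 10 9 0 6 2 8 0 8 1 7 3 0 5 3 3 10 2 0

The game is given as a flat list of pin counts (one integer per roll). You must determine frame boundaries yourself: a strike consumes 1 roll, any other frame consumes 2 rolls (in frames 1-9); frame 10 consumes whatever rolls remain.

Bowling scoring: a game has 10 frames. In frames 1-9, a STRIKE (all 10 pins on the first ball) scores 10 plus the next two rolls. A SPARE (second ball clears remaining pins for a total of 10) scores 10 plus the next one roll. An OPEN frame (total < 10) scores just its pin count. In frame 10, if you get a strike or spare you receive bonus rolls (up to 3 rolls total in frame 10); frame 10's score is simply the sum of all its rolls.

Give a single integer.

Answer: 115

Derivation:
Frame 1: STRIKE. 10 + next two rolls (10+9) = 29. Cumulative: 29
Frame 2: STRIKE. 10 + next two rolls (9+0) = 19. Cumulative: 48
Frame 3: OPEN (9+0=9). Cumulative: 57
Frame 4: OPEN (6+2=8). Cumulative: 65
Frame 5: OPEN (8+0=8). Cumulative: 73
Frame 6: OPEN (8+1=9). Cumulative: 82
Frame 7: SPARE (7+3=10). 10 + next roll (0) = 10. Cumulative: 92
Frame 8: OPEN (0+5=5). Cumulative: 97
Frame 9: OPEN (3+3=6). Cumulative: 103
Frame 10: STRIKE. Sum of all frame-10 rolls (10+2+0) = 12. Cumulative: 115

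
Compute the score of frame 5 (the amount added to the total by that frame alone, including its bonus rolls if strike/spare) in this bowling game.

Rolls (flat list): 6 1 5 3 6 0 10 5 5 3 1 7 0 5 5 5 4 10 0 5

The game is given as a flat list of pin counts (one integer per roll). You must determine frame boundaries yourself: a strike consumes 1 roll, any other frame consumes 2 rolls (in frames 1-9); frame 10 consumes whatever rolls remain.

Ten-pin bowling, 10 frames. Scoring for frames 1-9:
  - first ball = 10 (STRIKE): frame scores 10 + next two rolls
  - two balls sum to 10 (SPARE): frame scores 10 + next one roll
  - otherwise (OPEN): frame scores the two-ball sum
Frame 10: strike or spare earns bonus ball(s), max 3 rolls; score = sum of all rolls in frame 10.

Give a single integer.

Answer: 13

Derivation:
Frame 1: OPEN (6+1=7). Cumulative: 7
Frame 2: OPEN (5+3=8). Cumulative: 15
Frame 3: OPEN (6+0=6). Cumulative: 21
Frame 4: STRIKE. 10 + next two rolls (5+5) = 20. Cumulative: 41
Frame 5: SPARE (5+5=10). 10 + next roll (3) = 13. Cumulative: 54
Frame 6: OPEN (3+1=4). Cumulative: 58
Frame 7: OPEN (7+0=7). Cumulative: 65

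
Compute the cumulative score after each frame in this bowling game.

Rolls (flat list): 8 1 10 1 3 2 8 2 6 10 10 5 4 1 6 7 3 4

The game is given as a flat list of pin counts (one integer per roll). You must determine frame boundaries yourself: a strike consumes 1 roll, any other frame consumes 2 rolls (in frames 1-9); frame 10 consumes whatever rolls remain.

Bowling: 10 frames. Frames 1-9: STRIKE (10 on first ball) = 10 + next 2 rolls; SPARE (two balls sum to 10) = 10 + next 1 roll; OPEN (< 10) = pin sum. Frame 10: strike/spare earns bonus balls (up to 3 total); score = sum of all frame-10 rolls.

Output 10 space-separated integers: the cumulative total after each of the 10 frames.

Frame 1: OPEN (8+1=9). Cumulative: 9
Frame 2: STRIKE. 10 + next two rolls (1+3) = 14. Cumulative: 23
Frame 3: OPEN (1+3=4). Cumulative: 27
Frame 4: SPARE (2+8=10). 10 + next roll (2) = 12. Cumulative: 39
Frame 5: OPEN (2+6=8). Cumulative: 47
Frame 6: STRIKE. 10 + next two rolls (10+5) = 25. Cumulative: 72
Frame 7: STRIKE. 10 + next two rolls (5+4) = 19. Cumulative: 91
Frame 8: OPEN (5+4=9). Cumulative: 100
Frame 9: OPEN (1+6=7). Cumulative: 107
Frame 10: SPARE. Sum of all frame-10 rolls (7+3+4) = 14. Cumulative: 121

Answer: 9 23 27 39 47 72 91 100 107 121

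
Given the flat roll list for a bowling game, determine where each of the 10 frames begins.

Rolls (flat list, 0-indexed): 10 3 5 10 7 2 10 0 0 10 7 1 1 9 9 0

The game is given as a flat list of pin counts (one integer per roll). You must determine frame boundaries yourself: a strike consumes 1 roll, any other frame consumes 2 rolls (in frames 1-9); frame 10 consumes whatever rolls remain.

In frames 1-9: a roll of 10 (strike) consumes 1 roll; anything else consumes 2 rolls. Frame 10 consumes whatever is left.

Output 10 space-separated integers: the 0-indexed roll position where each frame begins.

Answer: 0 1 3 4 6 7 9 10 12 14

Derivation:
Frame 1 starts at roll index 0: roll=10 (strike), consumes 1 roll
Frame 2 starts at roll index 1: rolls=3,5 (sum=8), consumes 2 rolls
Frame 3 starts at roll index 3: roll=10 (strike), consumes 1 roll
Frame 4 starts at roll index 4: rolls=7,2 (sum=9), consumes 2 rolls
Frame 5 starts at roll index 6: roll=10 (strike), consumes 1 roll
Frame 6 starts at roll index 7: rolls=0,0 (sum=0), consumes 2 rolls
Frame 7 starts at roll index 9: roll=10 (strike), consumes 1 roll
Frame 8 starts at roll index 10: rolls=7,1 (sum=8), consumes 2 rolls
Frame 9 starts at roll index 12: rolls=1,9 (sum=10), consumes 2 rolls
Frame 10 starts at roll index 14: 2 remaining rolls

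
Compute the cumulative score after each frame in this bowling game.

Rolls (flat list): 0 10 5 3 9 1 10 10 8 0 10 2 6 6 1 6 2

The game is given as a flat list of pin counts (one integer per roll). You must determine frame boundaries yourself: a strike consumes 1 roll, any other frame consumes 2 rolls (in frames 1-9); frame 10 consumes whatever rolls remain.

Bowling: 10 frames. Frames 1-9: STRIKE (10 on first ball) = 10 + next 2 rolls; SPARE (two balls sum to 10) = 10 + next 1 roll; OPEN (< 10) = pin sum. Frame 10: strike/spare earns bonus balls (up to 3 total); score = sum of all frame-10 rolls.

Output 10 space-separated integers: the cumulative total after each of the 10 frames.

Frame 1: SPARE (0+10=10). 10 + next roll (5) = 15. Cumulative: 15
Frame 2: OPEN (5+3=8). Cumulative: 23
Frame 3: SPARE (9+1=10). 10 + next roll (10) = 20. Cumulative: 43
Frame 4: STRIKE. 10 + next two rolls (10+8) = 28. Cumulative: 71
Frame 5: STRIKE. 10 + next two rolls (8+0) = 18. Cumulative: 89
Frame 6: OPEN (8+0=8). Cumulative: 97
Frame 7: STRIKE. 10 + next two rolls (2+6) = 18. Cumulative: 115
Frame 8: OPEN (2+6=8). Cumulative: 123
Frame 9: OPEN (6+1=7). Cumulative: 130
Frame 10: OPEN. Sum of all frame-10 rolls (6+2) = 8. Cumulative: 138

Answer: 15 23 43 71 89 97 115 123 130 138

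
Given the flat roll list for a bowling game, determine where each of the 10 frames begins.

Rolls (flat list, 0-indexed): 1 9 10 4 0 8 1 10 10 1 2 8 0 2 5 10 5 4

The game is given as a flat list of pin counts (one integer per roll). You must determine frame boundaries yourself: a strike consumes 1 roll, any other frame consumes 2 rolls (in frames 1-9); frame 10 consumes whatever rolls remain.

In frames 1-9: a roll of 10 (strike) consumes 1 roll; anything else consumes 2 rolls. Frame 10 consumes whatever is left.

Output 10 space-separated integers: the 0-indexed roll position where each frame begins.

Answer: 0 2 3 5 7 8 9 11 13 15

Derivation:
Frame 1 starts at roll index 0: rolls=1,9 (sum=10), consumes 2 rolls
Frame 2 starts at roll index 2: roll=10 (strike), consumes 1 roll
Frame 3 starts at roll index 3: rolls=4,0 (sum=4), consumes 2 rolls
Frame 4 starts at roll index 5: rolls=8,1 (sum=9), consumes 2 rolls
Frame 5 starts at roll index 7: roll=10 (strike), consumes 1 roll
Frame 6 starts at roll index 8: roll=10 (strike), consumes 1 roll
Frame 7 starts at roll index 9: rolls=1,2 (sum=3), consumes 2 rolls
Frame 8 starts at roll index 11: rolls=8,0 (sum=8), consumes 2 rolls
Frame 9 starts at roll index 13: rolls=2,5 (sum=7), consumes 2 rolls
Frame 10 starts at roll index 15: 3 remaining rolls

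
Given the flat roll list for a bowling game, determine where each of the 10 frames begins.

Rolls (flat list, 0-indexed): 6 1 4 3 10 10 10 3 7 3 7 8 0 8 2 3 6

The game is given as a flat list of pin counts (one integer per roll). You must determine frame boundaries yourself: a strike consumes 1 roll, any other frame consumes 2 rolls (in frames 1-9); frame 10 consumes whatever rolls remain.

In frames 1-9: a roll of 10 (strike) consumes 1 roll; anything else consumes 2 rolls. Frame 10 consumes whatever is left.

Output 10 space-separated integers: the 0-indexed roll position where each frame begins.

Frame 1 starts at roll index 0: rolls=6,1 (sum=7), consumes 2 rolls
Frame 2 starts at roll index 2: rolls=4,3 (sum=7), consumes 2 rolls
Frame 3 starts at roll index 4: roll=10 (strike), consumes 1 roll
Frame 4 starts at roll index 5: roll=10 (strike), consumes 1 roll
Frame 5 starts at roll index 6: roll=10 (strike), consumes 1 roll
Frame 6 starts at roll index 7: rolls=3,7 (sum=10), consumes 2 rolls
Frame 7 starts at roll index 9: rolls=3,7 (sum=10), consumes 2 rolls
Frame 8 starts at roll index 11: rolls=8,0 (sum=8), consumes 2 rolls
Frame 9 starts at roll index 13: rolls=8,2 (sum=10), consumes 2 rolls
Frame 10 starts at roll index 15: 2 remaining rolls

Answer: 0 2 4 5 6 7 9 11 13 15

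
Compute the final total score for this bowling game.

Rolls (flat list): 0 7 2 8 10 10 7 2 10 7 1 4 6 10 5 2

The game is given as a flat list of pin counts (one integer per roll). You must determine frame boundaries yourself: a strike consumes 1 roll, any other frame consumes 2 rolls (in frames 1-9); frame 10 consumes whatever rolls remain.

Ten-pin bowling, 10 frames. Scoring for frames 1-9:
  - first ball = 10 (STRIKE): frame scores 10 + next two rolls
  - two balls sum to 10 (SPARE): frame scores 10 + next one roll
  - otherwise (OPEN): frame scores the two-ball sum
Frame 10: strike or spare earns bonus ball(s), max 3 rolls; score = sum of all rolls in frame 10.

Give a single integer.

Answer: 152

Derivation:
Frame 1: OPEN (0+7=7). Cumulative: 7
Frame 2: SPARE (2+8=10). 10 + next roll (10) = 20. Cumulative: 27
Frame 3: STRIKE. 10 + next two rolls (10+7) = 27. Cumulative: 54
Frame 4: STRIKE. 10 + next two rolls (7+2) = 19. Cumulative: 73
Frame 5: OPEN (7+2=9). Cumulative: 82
Frame 6: STRIKE. 10 + next two rolls (7+1) = 18. Cumulative: 100
Frame 7: OPEN (7+1=8). Cumulative: 108
Frame 8: SPARE (4+6=10). 10 + next roll (10) = 20. Cumulative: 128
Frame 9: STRIKE. 10 + next two rolls (5+2) = 17. Cumulative: 145
Frame 10: OPEN. Sum of all frame-10 rolls (5+2) = 7. Cumulative: 152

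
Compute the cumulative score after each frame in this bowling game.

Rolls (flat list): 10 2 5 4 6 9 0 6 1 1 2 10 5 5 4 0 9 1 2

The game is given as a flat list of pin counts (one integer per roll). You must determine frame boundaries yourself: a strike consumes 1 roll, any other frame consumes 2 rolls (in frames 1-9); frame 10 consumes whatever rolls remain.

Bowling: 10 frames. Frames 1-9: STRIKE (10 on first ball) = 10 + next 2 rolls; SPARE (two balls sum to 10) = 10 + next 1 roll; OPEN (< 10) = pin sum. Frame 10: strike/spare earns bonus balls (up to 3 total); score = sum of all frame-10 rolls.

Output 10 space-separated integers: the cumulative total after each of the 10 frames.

Frame 1: STRIKE. 10 + next two rolls (2+5) = 17. Cumulative: 17
Frame 2: OPEN (2+5=7). Cumulative: 24
Frame 3: SPARE (4+6=10). 10 + next roll (9) = 19. Cumulative: 43
Frame 4: OPEN (9+0=9). Cumulative: 52
Frame 5: OPEN (6+1=7). Cumulative: 59
Frame 6: OPEN (1+2=3). Cumulative: 62
Frame 7: STRIKE. 10 + next two rolls (5+5) = 20. Cumulative: 82
Frame 8: SPARE (5+5=10). 10 + next roll (4) = 14. Cumulative: 96
Frame 9: OPEN (4+0=4). Cumulative: 100
Frame 10: SPARE. Sum of all frame-10 rolls (9+1+2) = 12. Cumulative: 112

Answer: 17 24 43 52 59 62 82 96 100 112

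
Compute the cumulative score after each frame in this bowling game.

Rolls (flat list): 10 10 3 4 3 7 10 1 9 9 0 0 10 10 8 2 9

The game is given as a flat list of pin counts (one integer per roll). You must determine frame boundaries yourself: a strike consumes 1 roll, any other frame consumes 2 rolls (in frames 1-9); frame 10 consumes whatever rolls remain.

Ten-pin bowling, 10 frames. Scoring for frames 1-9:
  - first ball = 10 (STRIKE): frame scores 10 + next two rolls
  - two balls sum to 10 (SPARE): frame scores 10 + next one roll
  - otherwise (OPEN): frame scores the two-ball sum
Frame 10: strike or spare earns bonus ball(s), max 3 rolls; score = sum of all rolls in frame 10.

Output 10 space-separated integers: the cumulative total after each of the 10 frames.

Frame 1: STRIKE. 10 + next two rolls (10+3) = 23. Cumulative: 23
Frame 2: STRIKE. 10 + next two rolls (3+4) = 17. Cumulative: 40
Frame 3: OPEN (3+4=7). Cumulative: 47
Frame 4: SPARE (3+7=10). 10 + next roll (10) = 20. Cumulative: 67
Frame 5: STRIKE. 10 + next two rolls (1+9) = 20. Cumulative: 87
Frame 6: SPARE (1+9=10). 10 + next roll (9) = 19. Cumulative: 106
Frame 7: OPEN (9+0=9). Cumulative: 115
Frame 8: SPARE (0+10=10). 10 + next roll (10) = 20. Cumulative: 135
Frame 9: STRIKE. 10 + next two rolls (8+2) = 20. Cumulative: 155
Frame 10: SPARE. Sum of all frame-10 rolls (8+2+9) = 19. Cumulative: 174

Answer: 23 40 47 67 87 106 115 135 155 174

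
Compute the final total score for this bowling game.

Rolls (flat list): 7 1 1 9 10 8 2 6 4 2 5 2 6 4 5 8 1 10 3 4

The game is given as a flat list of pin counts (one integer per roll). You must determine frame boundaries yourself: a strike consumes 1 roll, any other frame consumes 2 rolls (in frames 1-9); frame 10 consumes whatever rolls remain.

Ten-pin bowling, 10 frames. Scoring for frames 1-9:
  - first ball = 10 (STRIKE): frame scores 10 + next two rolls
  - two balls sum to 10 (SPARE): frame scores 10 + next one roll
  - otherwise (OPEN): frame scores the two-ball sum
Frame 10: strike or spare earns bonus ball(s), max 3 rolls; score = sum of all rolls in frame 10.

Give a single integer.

Frame 1: OPEN (7+1=8). Cumulative: 8
Frame 2: SPARE (1+9=10). 10 + next roll (10) = 20. Cumulative: 28
Frame 3: STRIKE. 10 + next two rolls (8+2) = 20. Cumulative: 48
Frame 4: SPARE (8+2=10). 10 + next roll (6) = 16. Cumulative: 64
Frame 5: SPARE (6+4=10). 10 + next roll (2) = 12. Cumulative: 76
Frame 6: OPEN (2+5=7). Cumulative: 83
Frame 7: OPEN (2+6=8). Cumulative: 91
Frame 8: OPEN (4+5=9). Cumulative: 100
Frame 9: OPEN (8+1=9). Cumulative: 109
Frame 10: STRIKE. Sum of all frame-10 rolls (10+3+4) = 17. Cumulative: 126

Answer: 126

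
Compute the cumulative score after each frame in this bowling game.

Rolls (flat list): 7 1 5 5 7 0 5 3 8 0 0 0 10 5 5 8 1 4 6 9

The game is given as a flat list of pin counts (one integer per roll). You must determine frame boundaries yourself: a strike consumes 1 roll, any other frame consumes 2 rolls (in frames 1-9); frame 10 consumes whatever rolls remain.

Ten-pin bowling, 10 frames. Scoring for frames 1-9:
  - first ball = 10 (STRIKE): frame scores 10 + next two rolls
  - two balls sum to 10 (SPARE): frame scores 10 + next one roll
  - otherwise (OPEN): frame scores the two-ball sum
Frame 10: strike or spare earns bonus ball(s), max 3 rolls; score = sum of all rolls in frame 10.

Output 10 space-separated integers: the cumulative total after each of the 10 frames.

Frame 1: OPEN (7+1=8). Cumulative: 8
Frame 2: SPARE (5+5=10). 10 + next roll (7) = 17. Cumulative: 25
Frame 3: OPEN (7+0=7). Cumulative: 32
Frame 4: OPEN (5+3=8). Cumulative: 40
Frame 5: OPEN (8+0=8). Cumulative: 48
Frame 6: OPEN (0+0=0). Cumulative: 48
Frame 7: STRIKE. 10 + next two rolls (5+5) = 20. Cumulative: 68
Frame 8: SPARE (5+5=10). 10 + next roll (8) = 18. Cumulative: 86
Frame 9: OPEN (8+1=9). Cumulative: 95
Frame 10: SPARE. Sum of all frame-10 rolls (4+6+9) = 19. Cumulative: 114

Answer: 8 25 32 40 48 48 68 86 95 114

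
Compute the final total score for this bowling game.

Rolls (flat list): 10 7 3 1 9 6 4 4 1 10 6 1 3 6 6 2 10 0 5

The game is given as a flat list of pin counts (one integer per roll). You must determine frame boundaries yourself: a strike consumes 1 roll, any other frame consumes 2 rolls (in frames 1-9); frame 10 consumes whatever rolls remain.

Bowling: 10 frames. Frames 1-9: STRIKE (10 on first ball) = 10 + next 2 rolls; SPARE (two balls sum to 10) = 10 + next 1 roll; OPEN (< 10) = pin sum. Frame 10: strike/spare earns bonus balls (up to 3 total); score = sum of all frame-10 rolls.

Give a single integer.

Frame 1: STRIKE. 10 + next two rolls (7+3) = 20. Cumulative: 20
Frame 2: SPARE (7+3=10). 10 + next roll (1) = 11. Cumulative: 31
Frame 3: SPARE (1+9=10). 10 + next roll (6) = 16. Cumulative: 47
Frame 4: SPARE (6+4=10). 10 + next roll (4) = 14. Cumulative: 61
Frame 5: OPEN (4+1=5). Cumulative: 66
Frame 6: STRIKE. 10 + next two rolls (6+1) = 17. Cumulative: 83
Frame 7: OPEN (6+1=7). Cumulative: 90
Frame 8: OPEN (3+6=9). Cumulative: 99
Frame 9: OPEN (6+2=8). Cumulative: 107
Frame 10: STRIKE. Sum of all frame-10 rolls (10+0+5) = 15. Cumulative: 122

Answer: 122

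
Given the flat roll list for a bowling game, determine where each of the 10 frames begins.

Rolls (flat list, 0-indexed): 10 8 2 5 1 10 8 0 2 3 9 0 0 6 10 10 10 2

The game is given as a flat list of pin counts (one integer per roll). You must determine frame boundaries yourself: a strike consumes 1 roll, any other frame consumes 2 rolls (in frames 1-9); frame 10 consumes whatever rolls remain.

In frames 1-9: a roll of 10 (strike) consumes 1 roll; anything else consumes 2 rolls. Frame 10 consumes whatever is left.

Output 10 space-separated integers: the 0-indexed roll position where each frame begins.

Answer: 0 1 3 5 6 8 10 12 14 15

Derivation:
Frame 1 starts at roll index 0: roll=10 (strike), consumes 1 roll
Frame 2 starts at roll index 1: rolls=8,2 (sum=10), consumes 2 rolls
Frame 3 starts at roll index 3: rolls=5,1 (sum=6), consumes 2 rolls
Frame 4 starts at roll index 5: roll=10 (strike), consumes 1 roll
Frame 5 starts at roll index 6: rolls=8,0 (sum=8), consumes 2 rolls
Frame 6 starts at roll index 8: rolls=2,3 (sum=5), consumes 2 rolls
Frame 7 starts at roll index 10: rolls=9,0 (sum=9), consumes 2 rolls
Frame 8 starts at roll index 12: rolls=0,6 (sum=6), consumes 2 rolls
Frame 9 starts at roll index 14: roll=10 (strike), consumes 1 roll
Frame 10 starts at roll index 15: 3 remaining rolls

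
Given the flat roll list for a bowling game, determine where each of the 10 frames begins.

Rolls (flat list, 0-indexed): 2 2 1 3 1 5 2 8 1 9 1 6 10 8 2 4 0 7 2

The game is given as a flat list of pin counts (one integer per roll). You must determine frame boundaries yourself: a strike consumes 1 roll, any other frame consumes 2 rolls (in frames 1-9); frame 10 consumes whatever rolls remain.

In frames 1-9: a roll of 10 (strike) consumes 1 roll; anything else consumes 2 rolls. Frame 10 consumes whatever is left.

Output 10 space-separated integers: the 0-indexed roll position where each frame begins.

Frame 1 starts at roll index 0: rolls=2,2 (sum=4), consumes 2 rolls
Frame 2 starts at roll index 2: rolls=1,3 (sum=4), consumes 2 rolls
Frame 3 starts at roll index 4: rolls=1,5 (sum=6), consumes 2 rolls
Frame 4 starts at roll index 6: rolls=2,8 (sum=10), consumes 2 rolls
Frame 5 starts at roll index 8: rolls=1,9 (sum=10), consumes 2 rolls
Frame 6 starts at roll index 10: rolls=1,6 (sum=7), consumes 2 rolls
Frame 7 starts at roll index 12: roll=10 (strike), consumes 1 roll
Frame 8 starts at roll index 13: rolls=8,2 (sum=10), consumes 2 rolls
Frame 9 starts at roll index 15: rolls=4,0 (sum=4), consumes 2 rolls
Frame 10 starts at roll index 17: 2 remaining rolls

Answer: 0 2 4 6 8 10 12 13 15 17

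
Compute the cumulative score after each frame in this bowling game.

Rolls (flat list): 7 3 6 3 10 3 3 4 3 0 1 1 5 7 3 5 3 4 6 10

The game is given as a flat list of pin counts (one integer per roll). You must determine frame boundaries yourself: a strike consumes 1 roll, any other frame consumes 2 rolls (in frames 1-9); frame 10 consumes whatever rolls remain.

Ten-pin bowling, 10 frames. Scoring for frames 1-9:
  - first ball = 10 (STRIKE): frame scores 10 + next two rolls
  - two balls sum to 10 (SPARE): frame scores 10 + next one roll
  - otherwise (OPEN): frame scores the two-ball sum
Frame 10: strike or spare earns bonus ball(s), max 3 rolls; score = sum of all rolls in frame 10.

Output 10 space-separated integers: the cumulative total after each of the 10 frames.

Frame 1: SPARE (7+3=10). 10 + next roll (6) = 16. Cumulative: 16
Frame 2: OPEN (6+3=9). Cumulative: 25
Frame 3: STRIKE. 10 + next two rolls (3+3) = 16. Cumulative: 41
Frame 4: OPEN (3+3=6). Cumulative: 47
Frame 5: OPEN (4+3=7). Cumulative: 54
Frame 6: OPEN (0+1=1). Cumulative: 55
Frame 7: OPEN (1+5=6). Cumulative: 61
Frame 8: SPARE (7+3=10). 10 + next roll (5) = 15. Cumulative: 76
Frame 9: OPEN (5+3=8). Cumulative: 84
Frame 10: SPARE. Sum of all frame-10 rolls (4+6+10) = 20. Cumulative: 104

Answer: 16 25 41 47 54 55 61 76 84 104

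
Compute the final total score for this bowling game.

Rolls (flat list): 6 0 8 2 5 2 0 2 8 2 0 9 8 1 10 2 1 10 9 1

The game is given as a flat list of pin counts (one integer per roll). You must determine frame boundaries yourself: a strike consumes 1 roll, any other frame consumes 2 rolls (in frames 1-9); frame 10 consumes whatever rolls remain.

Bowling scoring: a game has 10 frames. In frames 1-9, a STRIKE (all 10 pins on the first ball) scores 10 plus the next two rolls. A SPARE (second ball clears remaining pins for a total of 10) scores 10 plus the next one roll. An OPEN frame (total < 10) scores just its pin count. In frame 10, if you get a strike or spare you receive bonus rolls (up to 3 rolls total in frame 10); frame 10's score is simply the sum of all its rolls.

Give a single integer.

Frame 1: OPEN (6+0=6). Cumulative: 6
Frame 2: SPARE (8+2=10). 10 + next roll (5) = 15. Cumulative: 21
Frame 3: OPEN (5+2=7). Cumulative: 28
Frame 4: OPEN (0+2=2). Cumulative: 30
Frame 5: SPARE (8+2=10). 10 + next roll (0) = 10. Cumulative: 40
Frame 6: OPEN (0+9=9). Cumulative: 49
Frame 7: OPEN (8+1=9). Cumulative: 58
Frame 8: STRIKE. 10 + next two rolls (2+1) = 13. Cumulative: 71
Frame 9: OPEN (2+1=3). Cumulative: 74
Frame 10: STRIKE. Sum of all frame-10 rolls (10+9+1) = 20. Cumulative: 94

Answer: 94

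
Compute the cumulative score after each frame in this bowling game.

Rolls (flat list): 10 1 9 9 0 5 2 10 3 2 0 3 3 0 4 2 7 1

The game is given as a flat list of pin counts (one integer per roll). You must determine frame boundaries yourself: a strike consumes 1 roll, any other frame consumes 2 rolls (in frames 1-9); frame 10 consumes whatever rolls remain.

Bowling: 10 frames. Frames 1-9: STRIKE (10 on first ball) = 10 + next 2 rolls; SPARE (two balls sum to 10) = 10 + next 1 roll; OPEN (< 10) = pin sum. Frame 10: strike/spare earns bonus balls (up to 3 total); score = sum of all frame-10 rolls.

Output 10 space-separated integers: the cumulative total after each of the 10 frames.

Answer: 20 39 48 55 70 75 78 81 87 95

Derivation:
Frame 1: STRIKE. 10 + next two rolls (1+9) = 20. Cumulative: 20
Frame 2: SPARE (1+9=10). 10 + next roll (9) = 19. Cumulative: 39
Frame 3: OPEN (9+0=9). Cumulative: 48
Frame 4: OPEN (5+2=7). Cumulative: 55
Frame 5: STRIKE. 10 + next two rolls (3+2) = 15. Cumulative: 70
Frame 6: OPEN (3+2=5). Cumulative: 75
Frame 7: OPEN (0+3=3). Cumulative: 78
Frame 8: OPEN (3+0=3). Cumulative: 81
Frame 9: OPEN (4+2=6). Cumulative: 87
Frame 10: OPEN. Sum of all frame-10 rolls (7+1) = 8. Cumulative: 95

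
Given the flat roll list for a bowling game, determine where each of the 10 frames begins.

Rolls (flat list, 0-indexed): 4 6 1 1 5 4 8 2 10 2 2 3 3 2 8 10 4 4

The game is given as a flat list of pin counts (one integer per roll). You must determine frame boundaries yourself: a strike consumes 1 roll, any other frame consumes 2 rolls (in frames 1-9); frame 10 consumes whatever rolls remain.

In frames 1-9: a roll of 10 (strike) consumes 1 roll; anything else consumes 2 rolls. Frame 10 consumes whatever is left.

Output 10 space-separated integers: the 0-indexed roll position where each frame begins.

Answer: 0 2 4 6 8 9 11 13 15 16

Derivation:
Frame 1 starts at roll index 0: rolls=4,6 (sum=10), consumes 2 rolls
Frame 2 starts at roll index 2: rolls=1,1 (sum=2), consumes 2 rolls
Frame 3 starts at roll index 4: rolls=5,4 (sum=9), consumes 2 rolls
Frame 4 starts at roll index 6: rolls=8,2 (sum=10), consumes 2 rolls
Frame 5 starts at roll index 8: roll=10 (strike), consumes 1 roll
Frame 6 starts at roll index 9: rolls=2,2 (sum=4), consumes 2 rolls
Frame 7 starts at roll index 11: rolls=3,3 (sum=6), consumes 2 rolls
Frame 8 starts at roll index 13: rolls=2,8 (sum=10), consumes 2 rolls
Frame 9 starts at roll index 15: roll=10 (strike), consumes 1 roll
Frame 10 starts at roll index 16: 2 remaining rolls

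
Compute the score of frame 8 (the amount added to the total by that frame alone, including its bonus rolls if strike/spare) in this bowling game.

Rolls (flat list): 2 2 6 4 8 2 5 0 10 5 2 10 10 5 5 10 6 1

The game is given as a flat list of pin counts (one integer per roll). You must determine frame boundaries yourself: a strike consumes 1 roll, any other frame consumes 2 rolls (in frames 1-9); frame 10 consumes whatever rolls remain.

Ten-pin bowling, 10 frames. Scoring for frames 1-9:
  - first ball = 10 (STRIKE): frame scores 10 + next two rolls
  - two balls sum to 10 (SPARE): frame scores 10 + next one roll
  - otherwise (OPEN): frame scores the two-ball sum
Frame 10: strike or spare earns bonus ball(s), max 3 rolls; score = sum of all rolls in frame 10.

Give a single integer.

Frame 1: OPEN (2+2=4). Cumulative: 4
Frame 2: SPARE (6+4=10). 10 + next roll (8) = 18. Cumulative: 22
Frame 3: SPARE (8+2=10). 10 + next roll (5) = 15. Cumulative: 37
Frame 4: OPEN (5+0=5). Cumulative: 42
Frame 5: STRIKE. 10 + next two rolls (5+2) = 17. Cumulative: 59
Frame 6: OPEN (5+2=7). Cumulative: 66
Frame 7: STRIKE. 10 + next two rolls (10+5) = 25. Cumulative: 91
Frame 8: STRIKE. 10 + next two rolls (5+5) = 20. Cumulative: 111
Frame 9: SPARE (5+5=10). 10 + next roll (10) = 20. Cumulative: 131
Frame 10: STRIKE. Sum of all frame-10 rolls (10+6+1) = 17. Cumulative: 148

Answer: 20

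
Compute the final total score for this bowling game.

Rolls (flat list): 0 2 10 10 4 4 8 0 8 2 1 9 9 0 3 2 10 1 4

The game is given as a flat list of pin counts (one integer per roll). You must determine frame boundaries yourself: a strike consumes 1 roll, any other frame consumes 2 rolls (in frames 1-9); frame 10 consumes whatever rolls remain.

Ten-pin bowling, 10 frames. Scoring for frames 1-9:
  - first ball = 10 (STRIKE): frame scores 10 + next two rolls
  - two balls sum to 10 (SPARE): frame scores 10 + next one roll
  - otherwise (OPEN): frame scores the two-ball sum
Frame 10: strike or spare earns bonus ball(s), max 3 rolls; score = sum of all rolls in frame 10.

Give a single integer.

Frame 1: OPEN (0+2=2). Cumulative: 2
Frame 2: STRIKE. 10 + next two rolls (10+4) = 24. Cumulative: 26
Frame 3: STRIKE. 10 + next two rolls (4+4) = 18. Cumulative: 44
Frame 4: OPEN (4+4=8). Cumulative: 52
Frame 5: OPEN (8+0=8). Cumulative: 60
Frame 6: SPARE (8+2=10). 10 + next roll (1) = 11. Cumulative: 71
Frame 7: SPARE (1+9=10). 10 + next roll (9) = 19. Cumulative: 90
Frame 8: OPEN (9+0=9). Cumulative: 99
Frame 9: OPEN (3+2=5). Cumulative: 104
Frame 10: STRIKE. Sum of all frame-10 rolls (10+1+4) = 15. Cumulative: 119

Answer: 119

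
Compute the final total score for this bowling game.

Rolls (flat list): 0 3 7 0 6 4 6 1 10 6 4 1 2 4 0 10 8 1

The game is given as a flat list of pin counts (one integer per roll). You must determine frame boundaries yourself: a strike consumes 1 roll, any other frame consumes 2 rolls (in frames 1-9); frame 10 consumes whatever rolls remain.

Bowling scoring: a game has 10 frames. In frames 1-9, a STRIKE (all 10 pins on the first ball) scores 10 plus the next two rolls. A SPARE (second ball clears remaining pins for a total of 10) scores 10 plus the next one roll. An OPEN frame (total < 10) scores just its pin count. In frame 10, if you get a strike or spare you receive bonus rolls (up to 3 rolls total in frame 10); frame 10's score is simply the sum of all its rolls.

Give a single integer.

Frame 1: OPEN (0+3=3). Cumulative: 3
Frame 2: OPEN (7+0=7). Cumulative: 10
Frame 3: SPARE (6+4=10). 10 + next roll (6) = 16. Cumulative: 26
Frame 4: OPEN (6+1=7). Cumulative: 33
Frame 5: STRIKE. 10 + next two rolls (6+4) = 20. Cumulative: 53
Frame 6: SPARE (6+4=10). 10 + next roll (1) = 11. Cumulative: 64
Frame 7: OPEN (1+2=3). Cumulative: 67
Frame 8: OPEN (4+0=4). Cumulative: 71
Frame 9: STRIKE. 10 + next two rolls (8+1) = 19. Cumulative: 90
Frame 10: OPEN. Sum of all frame-10 rolls (8+1) = 9. Cumulative: 99

Answer: 99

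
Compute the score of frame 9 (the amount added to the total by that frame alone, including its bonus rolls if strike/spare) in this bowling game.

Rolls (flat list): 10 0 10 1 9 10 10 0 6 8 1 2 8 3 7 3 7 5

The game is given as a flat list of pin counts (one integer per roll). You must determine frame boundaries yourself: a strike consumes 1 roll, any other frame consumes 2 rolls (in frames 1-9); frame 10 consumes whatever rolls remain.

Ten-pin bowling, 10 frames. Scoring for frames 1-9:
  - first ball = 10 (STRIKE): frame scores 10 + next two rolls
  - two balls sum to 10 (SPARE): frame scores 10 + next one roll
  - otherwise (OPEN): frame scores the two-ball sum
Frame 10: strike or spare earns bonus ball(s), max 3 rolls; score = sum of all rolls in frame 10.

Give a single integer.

Frame 1: STRIKE. 10 + next two rolls (0+10) = 20. Cumulative: 20
Frame 2: SPARE (0+10=10). 10 + next roll (1) = 11. Cumulative: 31
Frame 3: SPARE (1+9=10). 10 + next roll (10) = 20. Cumulative: 51
Frame 4: STRIKE. 10 + next two rolls (10+0) = 20. Cumulative: 71
Frame 5: STRIKE. 10 + next two rolls (0+6) = 16. Cumulative: 87
Frame 6: OPEN (0+6=6). Cumulative: 93
Frame 7: OPEN (8+1=9). Cumulative: 102
Frame 8: SPARE (2+8=10). 10 + next roll (3) = 13. Cumulative: 115
Frame 9: SPARE (3+7=10). 10 + next roll (3) = 13. Cumulative: 128
Frame 10: SPARE. Sum of all frame-10 rolls (3+7+5) = 15. Cumulative: 143

Answer: 13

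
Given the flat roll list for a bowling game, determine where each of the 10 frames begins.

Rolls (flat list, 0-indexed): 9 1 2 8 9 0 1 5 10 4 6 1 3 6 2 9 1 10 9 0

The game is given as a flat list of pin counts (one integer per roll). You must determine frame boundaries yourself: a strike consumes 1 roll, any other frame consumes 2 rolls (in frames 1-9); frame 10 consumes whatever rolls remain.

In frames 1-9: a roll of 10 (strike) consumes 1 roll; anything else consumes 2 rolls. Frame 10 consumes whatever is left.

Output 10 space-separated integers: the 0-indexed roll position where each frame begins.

Frame 1 starts at roll index 0: rolls=9,1 (sum=10), consumes 2 rolls
Frame 2 starts at roll index 2: rolls=2,8 (sum=10), consumes 2 rolls
Frame 3 starts at roll index 4: rolls=9,0 (sum=9), consumes 2 rolls
Frame 4 starts at roll index 6: rolls=1,5 (sum=6), consumes 2 rolls
Frame 5 starts at roll index 8: roll=10 (strike), consumes 1 roll
Frame 6 starts at roll index 9: rolls=4,6 (sum=10), consumes 2 rolls
Frame 7 starts at roll index 11: rolls=1,3 (sum=4), consumes 2 rolls
Frame 8 starts at roll index 13: rolls=6,2 (sum=8), consumes 2 rolls
Frame 9 starts at roll index 15: rolls=9,1 (sum=10), consumes 2 rolls
Frame 10 starts at roll index 17: 3 remaining rolls

Answer: 0 2 4 6 8 9 11 13 15 17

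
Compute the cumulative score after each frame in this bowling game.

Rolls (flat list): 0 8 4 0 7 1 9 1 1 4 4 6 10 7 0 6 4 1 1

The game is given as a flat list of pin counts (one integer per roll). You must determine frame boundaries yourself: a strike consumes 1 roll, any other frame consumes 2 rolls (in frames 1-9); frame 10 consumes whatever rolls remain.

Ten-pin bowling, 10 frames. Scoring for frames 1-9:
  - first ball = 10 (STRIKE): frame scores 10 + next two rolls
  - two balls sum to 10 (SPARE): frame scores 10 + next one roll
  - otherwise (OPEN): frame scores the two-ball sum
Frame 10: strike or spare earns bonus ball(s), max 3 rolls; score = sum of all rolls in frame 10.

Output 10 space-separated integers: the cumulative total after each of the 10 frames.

Answer: 8 12 20 31 36 56 73 80 91 93

Derivation:
Frame 1: OPEN (0+8=8). Cumulative: 8
Frame 2: OPEN (4+0=4). Cumulative: 12
Frame 3: OPEN (7+1=8). Cumulative: 20
Frame 4: SPARE (9+1=10). 10 + next roll (1) = 11. Cumulative: 31
Frame 5: OPEN (1+4=5). Cumulative: 36
Frame 6: SPARE (4+6=10). 10 + next roll (10) = 20. Cumulative: 56
Frame 7: STRIKE. 10 + next two rolls (7+0) = 17. Cumulative: 73
Frame 8: OPEN (7+0=7). Cumulative: 80
Frame 9: SPARE (6+4=10). 10 + next roll (1) = 11. Cumulative: 91
Frame 10: OPEN. Sum of all frame-10 rolls (1+1) = 2. Cumulative: 93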